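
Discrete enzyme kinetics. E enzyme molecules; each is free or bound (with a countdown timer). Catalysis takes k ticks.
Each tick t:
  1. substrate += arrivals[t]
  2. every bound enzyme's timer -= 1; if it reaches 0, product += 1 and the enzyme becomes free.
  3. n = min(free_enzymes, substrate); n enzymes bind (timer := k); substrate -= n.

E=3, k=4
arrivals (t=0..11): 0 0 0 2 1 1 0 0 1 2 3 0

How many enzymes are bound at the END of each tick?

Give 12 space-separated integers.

t=0: arr=0 -> substrate=0 bound=0 product=0
t=1: arr=0 -> substrate=0 bound=0 product=0
t=2: arr=0 -> substrate=0 bound=0 product=0
t=3: arr=2 -> substrate=0 bound=2 product=0
t=4: arr=1 -> substrate=0 bound=3 product=0
t=5: arr=1 -> substrate=1 bound=3 product=0
t=6: arr=0 -> substrate=1 bound=3 product=0
t=7: arr=0 -> substrate=0 bound=2 product=2
t=8: arr=1 -> substrate=0 bound=2 product=3
t=9: arr=2 -> substrate=1 bound=3 product=3
t=10: arr=3 -> substrate=4 bound=3 product=3
t=11: arr=0 -> substrate=3 bound=3 product=4

Answer: 0 0 0 2 3 3 3 2 2 3 3 3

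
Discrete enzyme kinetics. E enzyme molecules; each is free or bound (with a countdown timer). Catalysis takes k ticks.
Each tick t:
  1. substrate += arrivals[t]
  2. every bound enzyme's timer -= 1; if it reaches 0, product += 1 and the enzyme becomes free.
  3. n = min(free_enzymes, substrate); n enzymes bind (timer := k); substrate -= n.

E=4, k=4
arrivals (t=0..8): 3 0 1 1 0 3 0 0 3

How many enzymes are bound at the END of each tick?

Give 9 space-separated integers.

t=0: arr=3 -> substrate=0 bound=3 product=0
t=1: arr=0 -> substrate=0 bound=3 product=0
t=2: arr=1 -> substrate=0 bound=4 product=0
t=3: arr=1 -> substrate=1 bound=4 product=0
t=4: arr=0 -> substrate=0 bound=2 product=3
t=5: arr=3 -> substrate=1 bound=4 product=3
t=6: arr=0 -> substrate=0 bound=4 product=4
t=7: arr=0 -> substrate=0 bound=4 product=4
t=8: arr=3 -> substrate=2 bound=4 product=5

Answer: 3 3 4 4 2 4 4 4 4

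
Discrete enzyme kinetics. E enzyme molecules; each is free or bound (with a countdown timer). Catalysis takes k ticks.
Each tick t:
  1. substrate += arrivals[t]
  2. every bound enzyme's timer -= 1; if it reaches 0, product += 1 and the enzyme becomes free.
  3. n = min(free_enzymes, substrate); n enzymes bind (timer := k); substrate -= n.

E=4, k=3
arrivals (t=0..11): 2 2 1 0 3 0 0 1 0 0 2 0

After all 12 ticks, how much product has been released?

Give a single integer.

Answer: 9

Derivation:
t=0: arr=2 -> substrate=0 bound=2 product=0
t=1: arr=2 -> substrate=0 bound=4 product=0
t=2: arr=1 -> substrate=1 bound=4 product=0
t=3: arr=0 -> substrate=0 bound=3 product=2
t=4: arr=3 -> substrate=0 bound=4 product=4
t=5: arr=0 -> substrate=0 bound=4 product=4
t=6: arr=0 -> substrate=0 bound=3 product=5
t=7: arr=1 -> substrate=0 bound=1 product=8
t=8: arr=0 -> substrate=0 bound=1 product=8
t=9: arr=0 -> substrate=0 bound=1 product=8
t=10: arr=2 -> substrate=0 bound=2 product=9
t=11: arr=0 -> substrate=0 bound=2 product=9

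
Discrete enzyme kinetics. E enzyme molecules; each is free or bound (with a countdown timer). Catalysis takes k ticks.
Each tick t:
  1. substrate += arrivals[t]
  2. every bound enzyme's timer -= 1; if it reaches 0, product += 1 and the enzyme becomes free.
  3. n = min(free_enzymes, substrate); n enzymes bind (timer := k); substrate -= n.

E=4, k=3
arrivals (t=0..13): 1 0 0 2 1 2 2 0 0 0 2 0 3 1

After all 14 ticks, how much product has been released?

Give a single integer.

Answer: 10

Derivation:
t=0: arr=1 -> substrate=0 bound=1 product=0
t=1: arr=0 -> substrate=0 bound=1 product=0
t=2: arr=0 -> substrate=0 bound=1 product=0
t=3: arr=2 -> substrate=0 bound=2 product=1
t=4: arr=1 -> substrate=0 bound=3 product=1
t=5: arr=2 -> substrate=1 bound=4 product=1
t=6: arr=2 -> substrate=1 bound=4 product=3
t=7: arr=0 -> substrate=0 bound=4 product=4
t=8: arr=0 -> substrate=0 bound=3 product=5
t=9: arr=0 -> substrate=0 bound=1 product=7
t=10: arr=2 -> substrate=0 bound=2 product=8
t=11: arr=0 -> substrate=0 bound=2 product=8
t=12: arr=3 -> substrate=1 bound=4 product=8
t=13: arr=1 -> substrate=0 bound=4 product=10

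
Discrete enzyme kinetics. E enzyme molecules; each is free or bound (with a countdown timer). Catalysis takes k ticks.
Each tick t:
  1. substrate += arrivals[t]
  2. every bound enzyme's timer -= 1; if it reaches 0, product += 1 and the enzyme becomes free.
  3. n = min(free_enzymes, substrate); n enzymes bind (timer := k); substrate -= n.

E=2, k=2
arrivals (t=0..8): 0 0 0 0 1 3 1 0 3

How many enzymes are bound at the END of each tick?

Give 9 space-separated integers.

Answer: 0 0 0 0 1 2 2 2 2

Derivation:
t=0: arr=0 -> substrate=0 bound=0 product=0
t=1: arr=0 -> substrate=0 bound=0 product=0
t=2: arr=0 -> substrate=0 bound=0 product=0
t=3: arr=0 -> substrate=0 bound=0 product=0
t=4: arr=1 -> substrate=0 bound=1 product=0
t=5: arr=3 -> substrate=2 bound=2 product=0
t=6: arr=1 -> substrate=2 bound=2 product=1
t=7: arr=0 -> substrate=1 bound=2 product=2
t=8: arr=3 -> substrate=3 bound=2 product=3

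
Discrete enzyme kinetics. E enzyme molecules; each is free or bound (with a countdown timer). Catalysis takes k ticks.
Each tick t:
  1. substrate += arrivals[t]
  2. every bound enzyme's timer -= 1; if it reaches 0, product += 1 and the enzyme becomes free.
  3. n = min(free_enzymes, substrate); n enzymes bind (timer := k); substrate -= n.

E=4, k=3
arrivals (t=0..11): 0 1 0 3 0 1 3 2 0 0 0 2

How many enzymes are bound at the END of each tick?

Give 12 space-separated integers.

t=0: arr=0 -> substrate=0 bound=0 product=0
t=1: arr=1 -> substrate=0 bound=1 product=0
t=2: arr=0 -> substrate=0 bound=1 product=0
t=3: arr=3 -> substrate=0 bound=4 product=0
t=4: arr=0 -> substrate=0 bound=3 product=1
t=5: arr=1 -> substrate=0 bound=4 product=1
t=6: arr=3 -> substrate=0 bound=4 product=4
t=7: arr=2 -> substrate=2 bound=4 product=4
t=8: arr=0 -> substrate=1 bound=4 product=5
t=9: arr=0 -> substrate=0 bound=2 product=8
t=10: arr=0 -> substrate=0 bound=2 product=8
t=11: arr=2 -> substrate=0 bound=3 product=9

Answer: 0 1 1 4 3 4 4 4 4 2 2 3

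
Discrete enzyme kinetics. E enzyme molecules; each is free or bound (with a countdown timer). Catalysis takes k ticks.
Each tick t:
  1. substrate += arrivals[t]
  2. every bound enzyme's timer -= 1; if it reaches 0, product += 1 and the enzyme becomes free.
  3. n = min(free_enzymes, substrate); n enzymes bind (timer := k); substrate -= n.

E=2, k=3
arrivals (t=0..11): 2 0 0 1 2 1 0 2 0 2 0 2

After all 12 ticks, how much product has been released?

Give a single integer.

t=0: arr=2 -> substrate=0 bound=2 product=0
t=1: arr=0 -> substrate=0 bound=2 product=0
t=2: arr=0 -> substrate=0 bound=2 product=0
t=3: arr=1 -> substrate=0 bound=1 product=2
t=4: arr=2 -> substrate=1 bound=2 product=2
t=5: arr=1 -> substrate=2 bound=2 product=2
t=6: arr=0 -> substrate=1 bound=2 product=3
t=7: arr=2 -> substrate=2 bound=2 product=4
t=8: arr=0 -> substrate=2 bound=2 product=4
t=9: arr=2 -> substrate=3 bound=2 product=5
t=10: arr=0 -> substrate=2 bound=2 product=6
t=11: arr=2 -> substrate=4 bound=2 product=6

Answer: 6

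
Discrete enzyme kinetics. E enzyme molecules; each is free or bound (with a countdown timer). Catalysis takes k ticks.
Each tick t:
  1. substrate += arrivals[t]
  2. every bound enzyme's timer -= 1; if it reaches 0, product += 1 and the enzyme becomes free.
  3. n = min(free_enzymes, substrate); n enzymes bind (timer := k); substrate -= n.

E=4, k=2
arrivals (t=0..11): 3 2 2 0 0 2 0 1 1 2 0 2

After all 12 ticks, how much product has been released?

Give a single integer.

t=0: arr=3 -> substrate=0 bound=3 product=0
t=1: arr=2 -> substrate=1 bound=4 product=0
t=2: arr=2 -> substrate=0 bound=4 product=3
t=3: arr=0 -> substrate=0 bound=3 product=4
t=4: arr=0 -> substrate=0 bound=0 product=7
t=5: arr=2 -> substrate=0 bound=2 product=7
t=6: arr=0 -> substrate=0 bound=2 product=7
t=7: arr=1 -> substrate=0 bound=1 product=9
t=8: arr=1 -> substrate=0 bound=2 product=9
t=9: arr=2 -> substrate=0 bound=3 product=10
t=10: arr=0 -> substrate=0 bound=2 product=11
t=11: arr=2 -> substrate=0 bound=2 product=13

Answer: 13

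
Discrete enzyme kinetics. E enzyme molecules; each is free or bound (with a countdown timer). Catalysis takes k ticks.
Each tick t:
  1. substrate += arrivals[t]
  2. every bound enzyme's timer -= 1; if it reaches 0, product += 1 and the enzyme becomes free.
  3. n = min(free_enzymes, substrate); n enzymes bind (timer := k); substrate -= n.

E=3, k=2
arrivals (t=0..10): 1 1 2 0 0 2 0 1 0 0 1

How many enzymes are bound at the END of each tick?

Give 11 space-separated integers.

t=0: arr=1 -> substrate=0 bound=1 product=0
t=1: arr=1 -> substrate=0 bound=2 product=0
t=2: arr=2 -> substrate=0 bound=3 product=1
t=3: arr=0 -> substrate=0 bound=2 product=2
t=4: arr=0 -> substrate=0 bound=0 product=4
t=5: arr=2 -> substrate=0 bound=2 product=4
t=6: arr=0 -> substrate=0 bound=2 product=4
t=7: arr=1 -> substrate=0 bound=1 product=6
t=8: arr=0 -> substrate=0 bound=1 product=6
t=9: arr=0 -> substrate=0 bound=0 product=7
t=10: arr=1 -> substrate=0 bound=1 product=7

Answer: 1 2 3 2 0 2 2 1 1 0 1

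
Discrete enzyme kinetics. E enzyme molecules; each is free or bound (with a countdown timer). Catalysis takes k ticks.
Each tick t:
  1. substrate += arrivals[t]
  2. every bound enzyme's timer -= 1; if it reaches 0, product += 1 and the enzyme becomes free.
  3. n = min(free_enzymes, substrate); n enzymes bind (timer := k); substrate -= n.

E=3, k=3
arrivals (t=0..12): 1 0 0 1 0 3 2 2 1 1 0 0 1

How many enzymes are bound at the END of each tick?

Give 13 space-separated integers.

Answer: 1 1 1 1 1 3 3 3 3 3 3 3 3

Derivation:
t=0: arr=1 -> substrate=0 bound=1 product=0
t=1: arr=0 -> substrate=0 bound=1 product=0
t=2: arr=0 -> substrate=0 bound=1 product=0
t=3: arr=1 -> substrate=0 bound=1 product=1
t=4: arr=0 -> substrate=0 bound=1 product=1
t=5: arr=3 -> substrate=1 bound=3 product=1
t=6: arr=2 -> substrate=2 bound=3 product=2
t=7: arr=2 -> substrate=4 bound=3 product=2
t=8: arr=1 -> substrate=3 bound=3 product=4
t=9: arr=1 -> substrate=3 bound=3 product=5
t=10: arr=0 -> substrate=3 bound=3 product=5
t=11: arr=0 -> substrate=1 bound=3 product=7
t=12: arr=1 -> substrate=1 bound=3 product=8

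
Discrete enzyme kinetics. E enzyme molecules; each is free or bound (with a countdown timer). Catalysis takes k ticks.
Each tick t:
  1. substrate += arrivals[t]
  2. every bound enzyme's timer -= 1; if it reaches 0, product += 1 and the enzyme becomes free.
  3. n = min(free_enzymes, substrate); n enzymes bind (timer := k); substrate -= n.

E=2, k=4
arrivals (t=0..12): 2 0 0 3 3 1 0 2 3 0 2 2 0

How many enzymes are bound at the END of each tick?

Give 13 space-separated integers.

Answer: 2 2 2 2 2 2 2 2 2 2 2 2 2

Derivation:
t=0: arr=2 -> substrate=0 bound=2 product=0
t=1: arr=0 -> substrate=0 bound=2 product=0
t=2: arr=0 -> substrate=0 bound=2 product=0
t=3: arr=3 -> substrate=3 bound=2 product=0
t=4: arr=3 -> substrate=4 bound=2 product=2
t=5: arr=1 -> substrate=5 bound=2 product=2
t=6: arr=0 -> substrate=5 bound=2 product=2
t=7: arr=2 -> substrate=7 bound=2 product=2
t=8: arr=3 -> substrate=8 bound=2 product=4
t=9: arr=0 -> substrate=8 bound=2 product=4
t=10: arr=2 -> substrate=10 bound=2 product=4
t=11: arr=2 -> substrate=12 bound=2 product=4
t=12: arr=0 -> substrate=10 bound=2 product=6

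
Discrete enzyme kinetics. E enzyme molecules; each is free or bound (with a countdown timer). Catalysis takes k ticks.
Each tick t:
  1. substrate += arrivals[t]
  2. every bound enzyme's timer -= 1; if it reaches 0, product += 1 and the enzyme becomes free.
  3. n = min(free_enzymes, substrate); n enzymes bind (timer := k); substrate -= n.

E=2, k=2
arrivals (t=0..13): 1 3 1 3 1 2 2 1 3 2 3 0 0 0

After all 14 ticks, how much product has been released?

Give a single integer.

Answer: 12

Derivation:
t=0: arr=1 -> substrate=0 bound=1 product=0
t=1: arr=3 -> substrate=2 bound=2 product=0
t=2: arr=1 -> substrate=2 bound=2 product=1
t=3: arr=3 -> substrate=4 bound=2 product=2
t=4: arr=1 -> substrate=4 bound=2 product=3
t=5: arr=2 -> substrate=5 bound=2 product=4
t=6: arr=2 -> substrate=6 bound=2 product=5
t=7: arr=1 -> substrate=6 bound=2 product=6
t=8: arr=3 -> substrate=8 bound=2 product=7
t=9: arr=2 -> substrate=9 bound=2 product=8
t=10: arr=3 -> substrate=11 bound=2 product=9
t=11: arr=0 -> substrate=10 bound=2 product=10
t=12: arr=0 -> substrate=9 bound=2 product=11
t=13: arr=0 -> substrate=8 bound=2 product=12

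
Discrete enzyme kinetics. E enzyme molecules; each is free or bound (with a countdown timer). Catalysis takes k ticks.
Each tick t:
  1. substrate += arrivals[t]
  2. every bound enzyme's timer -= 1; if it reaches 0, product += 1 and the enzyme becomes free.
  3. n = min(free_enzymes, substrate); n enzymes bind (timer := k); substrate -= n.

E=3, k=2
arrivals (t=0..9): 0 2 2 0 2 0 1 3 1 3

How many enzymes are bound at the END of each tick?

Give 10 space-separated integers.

t=0: arr=0 -> substrate=0 bound=0 product=0
t=1: arr=2 -> substrate=0 bound=2 product=0
t=2: arr=2 -> substrate=1 bound=3 product=0
t=3: arr=0 -> substrate=0 bound=2 product=2
t=4: arr=2 -> substrate=0 bound=3 product=3
t=5: arr=0 -> substrate=0 bound=2 product=4
t=6: arr=1 -> substrate=0 bound=1 product=6
t=7: arr=3 -> substrate=1 bound=3 product=6
t=8: arr=1 -> substrate=1 bound=3 product=7
t=9: arr=3 -> substrate=2 bound=3 product=9

Answer: 0 2 3 2 3 2 1 3 3 3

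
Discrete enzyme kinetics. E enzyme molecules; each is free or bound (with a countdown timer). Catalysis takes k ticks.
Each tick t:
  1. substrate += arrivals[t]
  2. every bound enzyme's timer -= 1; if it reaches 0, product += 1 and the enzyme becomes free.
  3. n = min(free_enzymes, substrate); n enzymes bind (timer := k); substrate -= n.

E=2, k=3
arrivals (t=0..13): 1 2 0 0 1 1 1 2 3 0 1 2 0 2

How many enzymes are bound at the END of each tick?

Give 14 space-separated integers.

t=0: arr=1 -> substrate=0 bound=1 product=0
t=1: arr=2 -> substrate=1 bound=2 product=0
t=2: arr=0 -> substrate=1 bound=2 product=0
t=3: arr=0 -> substrate=0 bound=2 product=1
t=4: arr=1 -> substrate=0 bound=2 product=2
t=5: arr=1 -> substrate=1 bound=2 product=2
t=6: arr=1 -> substrate=1 bound=2 product=3
t=7: arr=2 -> substrate=2 bound=2 product=4
t=8: arr=3 -> substrate=5 bound=2 product=4
t=9: arr=0 -> substrate=4 bound=2 product=5
t=10: arr=1 -> substrate=4 bound=2 product=6
t=11: arr=2 -> substrate=6 bound=2 product=6
t=12: arr=0 -> substrate=5 bound=2 product=7
t=13: arr=2 -> substrate=6 bound=2 product=8

Answer: 1 2 2 2 2 2 2 2 2 2 2 2 2 2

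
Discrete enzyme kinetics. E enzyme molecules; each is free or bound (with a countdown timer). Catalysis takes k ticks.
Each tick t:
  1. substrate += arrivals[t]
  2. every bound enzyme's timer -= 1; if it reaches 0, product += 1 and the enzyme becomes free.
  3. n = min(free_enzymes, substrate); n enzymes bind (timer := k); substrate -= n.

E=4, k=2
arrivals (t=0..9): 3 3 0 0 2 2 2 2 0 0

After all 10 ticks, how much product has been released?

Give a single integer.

t=0: arr=3 -> substrate=0 bound=3 product=0
t=1: arr=3 -> substrate=2 bound=4 product=0
t=2: arr=0 -> substrate=0 bound=3 product=3
t=3: arr=0 -> substrate=0 bound=2 product=4
t=4: arr=2 -> substrate=0 bound=2 product=6
t=5: arr=2 -> substrate=0 bound=4 product=6
t=6: arr=2 -> substrate=0 bound=4 product=8
t=7: arr=2 -> substrate=0 bound=4 product=10
t=8: arr=0 -> substrate=0 bound=2 product=12
t=9: arr=0 -> substrate=0 bound=0 product=14

Answer: 14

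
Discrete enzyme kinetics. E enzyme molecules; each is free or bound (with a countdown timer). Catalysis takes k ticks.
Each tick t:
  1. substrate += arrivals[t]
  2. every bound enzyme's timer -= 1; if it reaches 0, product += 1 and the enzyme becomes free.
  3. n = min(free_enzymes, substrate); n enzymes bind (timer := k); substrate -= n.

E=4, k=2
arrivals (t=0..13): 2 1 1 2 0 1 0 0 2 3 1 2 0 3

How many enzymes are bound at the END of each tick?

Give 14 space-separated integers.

Answer: 2 3 2 3 2 1 1 0 2 4 4 4 2 3

Derivation:
t=0: arr=2 -> substrate=0 bound=2 product=0
t=1: arr=1 -> substrate=0 bound=3 product=0
t=2: arr=1 -> substrate=0 bound=2 product=2
t=3: arr=2 -> substrate=0 bound=3 product=3
t=4: arr=0 -> substrate=0 bound=2 product=4
t=5: arr=1 -> substrate=0 bound=1 product=6
t=6: arr=0 -> substrate=0 bound=1 product=6
t=7: arr=0 -> substrate=0 bound=0 product=7
t=8: arr=2 -> substrate=0 bound=2 product=7
t=9: arr=3 -> substrate=1 bound=4 product=7
t=10: arr=1 -> substrate=0 bound=4 product=9
t=11: arr=2 -> substrate=0 bound=4 product=11
t=12: arr=0 -> substrate=0 bound=2 product=13
t=13: arr=3 -> substrate=0 bound=3 product=15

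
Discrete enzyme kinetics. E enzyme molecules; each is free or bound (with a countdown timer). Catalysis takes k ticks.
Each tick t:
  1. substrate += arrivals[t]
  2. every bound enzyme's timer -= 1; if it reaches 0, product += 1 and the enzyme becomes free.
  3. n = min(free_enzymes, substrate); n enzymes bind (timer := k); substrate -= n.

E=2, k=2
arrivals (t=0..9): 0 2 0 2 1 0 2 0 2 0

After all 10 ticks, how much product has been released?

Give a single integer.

t=0: arr=0 -> substrate=0 bound=0 product=0
t=1: arr=2 -> substrate=0 bound=2 product=0
t=2: arr=0 -> substrate=0 bound=2 product=0
t=3: arr=2 -> substrate=0 bound=2 product=2
t=4: arr=1 -> substrate=1 bound=2 product=2
t=5: arr=0 -> substrate=0 bound=1 product=4
t=6: arr=2 -> substrate=1 bound=2 product=4
t=7: arr=0 -> substrate=0 bound=2 product=5
t=8: arr=2 -> substrate=1 bound=2 product=6
t=9: arr=0 -> substrate=0 bound=2 product=7

Answer: 7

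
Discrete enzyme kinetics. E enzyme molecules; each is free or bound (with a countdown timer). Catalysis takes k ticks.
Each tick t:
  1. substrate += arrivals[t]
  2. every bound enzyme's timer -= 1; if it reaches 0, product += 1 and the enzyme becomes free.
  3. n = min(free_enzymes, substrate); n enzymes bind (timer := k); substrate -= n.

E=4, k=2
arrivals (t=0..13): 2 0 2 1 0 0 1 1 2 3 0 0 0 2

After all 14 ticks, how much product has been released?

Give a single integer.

t=0: arr=2 -> substrate=0 bound=2 product=0
t=1: arr=0 -> substrate=0 bound=2 product=0
t=2: arr=2 -> substrate=0 bound=2 product=2
t=3: arr=1 -> substrate=0 bound=3 product=2
t=4: arr=0 -> substrate=0 bound=1 product=4
t=5: arr=0 -> substrate=0 bound=0 product=5
t=6: arr=1 -> substrate=0 bound=1 product=5
t=7: arr=1 -> substrate=0 bound=2 product=5
t=8: arr=2 -> substrate=0 bound=3 product=6
t=9: arr=3 -> substrate=1 bound=4 product=7
t=10: arr=0 -> substrate=0 bound=3 product=9
t=11: arr=0 -> substrate=0 bound=1 product=11
t=12: arr=0 -> substrate=0 bound=0 product=12
t=13: arr=2 -> substrate=0 bound=2 product=12

Answer: 12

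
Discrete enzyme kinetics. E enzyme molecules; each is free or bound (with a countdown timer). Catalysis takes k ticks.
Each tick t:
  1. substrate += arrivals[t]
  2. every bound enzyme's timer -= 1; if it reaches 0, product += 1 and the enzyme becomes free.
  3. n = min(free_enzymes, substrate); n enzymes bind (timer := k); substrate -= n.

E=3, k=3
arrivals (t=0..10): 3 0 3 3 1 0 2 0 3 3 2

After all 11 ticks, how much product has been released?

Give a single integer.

Answer: 9

Derivation:
t=0: arr=3 -> substrate=0 bound=3 product=0
t=1: arr=0 -> substrate=0 bound=3 product=0
t=2: arr=3 -> substrate=3 bound=3 product=0
t=3: arr=3 -> substrate=3 bound=3 product=3
t=4: arr=1 -> substrate=4 bound=3 product=3
t=5: arr=0 -> substrate=4 bound=3 product=3
t=6: arr=2 -> substrate=3 bound=3 product=6
t=7: arr=0 -> substrate=3 bound=3 product=6
t=8: arr=3 -> substrate=6 bound=3 product=6
t=9: arr=3 -> substrate=6 bound=3 product=9
t=10: arr=2 -> substrate=8 bound=3 product=9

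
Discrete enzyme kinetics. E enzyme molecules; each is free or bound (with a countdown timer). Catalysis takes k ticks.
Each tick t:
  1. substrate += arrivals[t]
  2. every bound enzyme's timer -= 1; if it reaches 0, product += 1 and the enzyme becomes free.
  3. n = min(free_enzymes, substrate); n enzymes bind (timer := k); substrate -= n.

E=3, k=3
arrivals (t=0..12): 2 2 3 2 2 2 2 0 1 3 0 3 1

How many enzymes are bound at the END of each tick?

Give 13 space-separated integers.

t=0: arr=2 -> substrate=0 bound=2 product=0
t=1: arr=2 -> substrate=1 bound=3 product=0
t=2: arr=3 -> substrate=4 bound=3 product=0
t=3: arr=2 -> substrate=4 bound=3 product=2
t=4: arr=2 -> substrate=5 bound=3 product=3
t=5: arr=2 -> substrate=7 bound=3 product=3
t=6: arr=2 -> substrate=7 bound=3 product=5
t=7: arr=0 -> substrate=6 bound=3 product=6
t=8: arr=1 -> substrate=7 bound=3 product=6
t=9: arr=3 -> substrate=8 bound=3 product=8
t=10: arr=0 -> substrate=7 bound=3 product=9
t=11: arr=3 -> substrate=10 bound=3 product=9
t=12: arr=1 -> substrate=9 bound=3 product=11

Answer: 2 3 3 3 3 3 3 3 3 3 3 3 3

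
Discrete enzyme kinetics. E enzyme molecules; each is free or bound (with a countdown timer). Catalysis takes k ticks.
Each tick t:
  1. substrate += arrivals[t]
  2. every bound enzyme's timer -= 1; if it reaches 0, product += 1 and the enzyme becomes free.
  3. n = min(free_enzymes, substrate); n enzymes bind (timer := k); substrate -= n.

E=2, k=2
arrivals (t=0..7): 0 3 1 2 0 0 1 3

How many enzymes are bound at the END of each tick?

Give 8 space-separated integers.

Answer: 0 2 2 2 2 2 2 2

Derivation:
t=0: arr=0 -> substrate=0 bound=0 product=0
t=1: arr=3 -> substrate=1 bound=2 product=0
t=2: arr=1 -> substrate=2 bound=2 product=0
t=3: arr=2 -> substrate=2 bound=2 product=2
t=4: arr=0 -> substrate=2 bound=2 product=2
t=5: arr=0 -> substrate=0 bound=2 product=4
t=6: arr=1 -> substrate=1 bound=2 product=4
t=7: arr=3 -> substrate=2 bound=2 product=6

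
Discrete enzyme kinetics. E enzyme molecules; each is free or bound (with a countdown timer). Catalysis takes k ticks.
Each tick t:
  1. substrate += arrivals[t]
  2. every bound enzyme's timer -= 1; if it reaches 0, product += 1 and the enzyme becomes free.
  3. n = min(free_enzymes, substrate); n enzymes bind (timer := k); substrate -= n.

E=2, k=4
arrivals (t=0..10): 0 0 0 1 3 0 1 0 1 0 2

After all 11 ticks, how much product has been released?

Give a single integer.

Answer: 2

Derivation:
t=0: arr=0 -> substrate=0 bound=0 product=0
t=1: arr=0 -> substrate=0 bound=0 product=0
t=2: arr=0 -> substrate=0 bound=0 product=0
t=3: arr=1 -> substrate=0 bound=1 product=0
t=4: arr=3 -> substrate=2 bound=2 product=0
t=5: arr=0 -> substrate=2 bound=2 product=0
t=6: arr=1 -> substrate=3 bound=2 product=0
t=7: arr=0 -> substrate=2 bound=2 product=1
t=8: arr=1 -> substrate=2 bound=2 product=2
t=9: arr=0 -> substrate=2 bound=2 product=2
t=10: arr=2 -> substrate=4 bound=2 product=2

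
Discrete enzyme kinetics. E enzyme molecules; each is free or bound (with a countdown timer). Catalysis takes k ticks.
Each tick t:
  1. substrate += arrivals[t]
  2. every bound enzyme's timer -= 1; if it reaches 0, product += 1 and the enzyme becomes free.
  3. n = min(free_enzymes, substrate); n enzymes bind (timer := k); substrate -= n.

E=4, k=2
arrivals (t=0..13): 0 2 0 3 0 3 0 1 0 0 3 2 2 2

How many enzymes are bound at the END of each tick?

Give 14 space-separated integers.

Answer: 0 2 2 3 3 3 3 1 1 0 3 4 4 4

Derivation:
t=0: arr=0 -> substrate=0 bound=0 product=0
t=1: arr=2 -> substrate=0 bound=2 product=0
t=2: arr=0 -> substrate=0 bound=2 product=0
t=3: arr=3 -> substrate=0 bound=3 product=2
t=4: arr=0 -> substrate=0 bound=3 product=2
t=5: arr=3 -> substrate=0 bound=3 product=5
t=6: arr=0 -> substrate=0 bound=3 product=5
t=7: arr=1 -> substrate=0 bound=1 product=8
t=8: arr=0 -> substrate=0 bound=1 product=8
t=9: arr=0 -> substrate=0 bound=0 product=9
t=10: arr=3 -> substrate=0 bound=3 product=9
t=11: arr=2 -> substrate=1 bound=4 product=9
t=12: arr=2 -> substrate=0 bound=4 product=12
t=13: arr=2 -> substrate=1 bound=4 product=13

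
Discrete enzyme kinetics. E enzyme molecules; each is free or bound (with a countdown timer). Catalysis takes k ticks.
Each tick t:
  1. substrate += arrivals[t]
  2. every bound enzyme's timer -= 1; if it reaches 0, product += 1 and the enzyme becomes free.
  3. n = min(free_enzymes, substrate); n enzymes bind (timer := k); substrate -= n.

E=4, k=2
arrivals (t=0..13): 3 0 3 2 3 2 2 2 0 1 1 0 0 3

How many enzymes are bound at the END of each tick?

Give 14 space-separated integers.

t=0: arr=3 -> substrate=0 bound=3 product=0
t=1: arr=0 -> substrate=0 bound=3 product=0
t=2: arr=3 -> substrate=0 bound=3 product=3
t=3: arr=2 -> substrate=1 bound=4 product=3
t=4: arr=3 -> substrate=1 bound=4 product=6
t=5: arr=2 -> substrate=2 bound=4 product=7
t=6: arr=2 -> substrate=1 bound=4 product=10
t=7: arr=2 -> substrate=2 bound=4 product=11
t=8: arr=0 -> substrate=0 bound=3 product=14
t=9: arr=1 -> substrate=0 bound=3 product=15
t=10: arr=1 -> substrate=0 bound=2 product=17
t=11: arr=0 -> substrate=0 bound=1 product=18
t=12: arr=0 -> substrate=0 bound=0 product=19
t=13: arr=3 -> substrate=0 bound=3 product=19

Answer: 3 3 3 4 4 4 4 4 3 3 2 1 0 3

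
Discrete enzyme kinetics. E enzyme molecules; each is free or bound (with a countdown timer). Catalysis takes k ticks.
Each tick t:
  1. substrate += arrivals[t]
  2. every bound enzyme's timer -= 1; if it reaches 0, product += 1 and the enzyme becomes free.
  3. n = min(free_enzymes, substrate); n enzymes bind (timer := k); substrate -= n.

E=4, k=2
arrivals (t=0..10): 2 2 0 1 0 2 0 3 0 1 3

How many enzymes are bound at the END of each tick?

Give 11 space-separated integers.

t=0: arr=2 -> substrate=0 bound=2 product=0
t=1: arr=2 -> substrate=0 bound=4 product=0
t=2: arr=0 -> substrate=0 bound=2 product=2
t=3: arr=1 -> substrate=0 bound=1 product=4
t=4: arr=0 -> substrate=0 bound=1 product=4
t=5: arr=2 -> substrate=0 bound=2 product=5
t=6: arr=0 -> substrate=0 bound=2 product=5
t=7: arr=3 -> substrate=0 bound=3 product=7
t=8: arr=0 -> substrate=0 bound=3 product=7
t=9: arr=1 -> substrate=0 bound=1 product=10
t=10: arr=3 -> substrate=0 bound=4 product=10

Answer: 2 4 2 1 1 2 2 3 3 1 4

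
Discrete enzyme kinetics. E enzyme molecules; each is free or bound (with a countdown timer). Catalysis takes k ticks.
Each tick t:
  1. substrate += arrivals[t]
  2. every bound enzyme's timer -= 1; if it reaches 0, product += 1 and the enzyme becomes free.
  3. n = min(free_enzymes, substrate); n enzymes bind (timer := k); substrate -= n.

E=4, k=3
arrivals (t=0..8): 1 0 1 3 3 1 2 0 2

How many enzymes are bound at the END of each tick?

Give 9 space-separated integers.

t=0: arr=1 -> substrate=0 bound=1 product=0
t=1: arr=0 -> substrate=0 bound=1 product=0
t=2: arr=1 -> substrate=0 bound=2 product=0
t=3: arr=3 -> substrate=0 bound=4 product=1
t=4: arr=3 -> substrate=3 bound=4 product=1
t=5: arr=1 -> substrate=3 bound=4 product=2
t=6: arr=2 -> substrate=2 bound=4 product=5
t=7: arr=0 -> substrate=2 bound=4 product=5
t=8: arr=2 -> substrate=3 bound=4 product=6

Answer: 1 1 2 4 4 4 4 4 4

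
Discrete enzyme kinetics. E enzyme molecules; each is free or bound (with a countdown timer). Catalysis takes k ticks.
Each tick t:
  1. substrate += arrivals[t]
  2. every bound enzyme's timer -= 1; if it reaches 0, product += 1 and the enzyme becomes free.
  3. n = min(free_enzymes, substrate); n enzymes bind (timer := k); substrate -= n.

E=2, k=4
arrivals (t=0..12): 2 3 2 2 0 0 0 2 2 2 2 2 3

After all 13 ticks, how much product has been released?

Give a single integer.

Answer: 6

Derivation:
t=0: arr=2 -> substrate=0 bound=2 product=0
t=1: arr=3 -> substrate=3 bound=2 product=0
t=2: arr=2 -> substrate=5 bound=2 product=0
t=3: arr=2 -> substrate=7 bound=2 product=0
t=4: arr=0 -> substrate=5 bound=2 product=2
t=5: arr=0 -> substrate=5 bound=2 product=2
t=6: arr=0 -> substrate=5 bound=2 product=2
t=7: arr=2 -> substrate=7 bound=2 product=2
t=8: arr=2 -> substrate=7 bound=2 product=4
t=9: arr=2 -> substrate=9 bound=2 product=4
t=10: arr=2 -> substrate=11 bound=2 product=4
t=11: arr=2 -> substrate=13 bound=2 product=4
t=12: arr=3 -> substrate=14 bound=2 product=6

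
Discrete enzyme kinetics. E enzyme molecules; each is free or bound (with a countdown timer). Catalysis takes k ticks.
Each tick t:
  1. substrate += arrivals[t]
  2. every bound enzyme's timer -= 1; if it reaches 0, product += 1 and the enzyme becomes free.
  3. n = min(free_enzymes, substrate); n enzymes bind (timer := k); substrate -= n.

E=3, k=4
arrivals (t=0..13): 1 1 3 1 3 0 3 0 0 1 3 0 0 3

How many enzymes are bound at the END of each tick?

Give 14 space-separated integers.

Answer: 1 2 3 3 3 3 3 3 3 3 3 3 3 3

Derivation:
t=0: arr=1 -> substrate=0 bound=1 product=0
t=1: arr=1 -> substrate=0 bound=2 product=0
t=2: arr=3 -> substrate=2 bound=3 product=0
t=3: arr=1 -> substrate=3 bound=3 product=0
t=4: arr=3 -> substrate=5 bound=3 product=1
t=5: arr=0 -> substrate=4 bound=3 product=2
t=6: arr=3 -> substrate=6 bound=3 product=3
t=7: arr=0 -> substrate=6 bound=3 product=3
t=8: arr=0 -> substrate=5 bound=3 product=4
t=9: arr=1 -> substrate=5 bound=3 product=5
t=10: arr=3 -> substrate=7 bound=3 product=6
t=11: arr=0 -> substrate=7 bound=3 product=6
t=12: arr=0 -> substrate=6 bound=3 product=7
t=13: arr=3 -> substrate=8 bound=3 product=8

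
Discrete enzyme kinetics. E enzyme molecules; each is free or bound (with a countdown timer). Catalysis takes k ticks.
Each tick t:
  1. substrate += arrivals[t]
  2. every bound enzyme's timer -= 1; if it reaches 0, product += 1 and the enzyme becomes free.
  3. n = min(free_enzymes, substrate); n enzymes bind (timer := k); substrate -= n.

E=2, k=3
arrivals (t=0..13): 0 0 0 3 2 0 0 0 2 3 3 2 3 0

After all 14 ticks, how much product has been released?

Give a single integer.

t=0: arr=0 -> substrate=0 bound=0 product=0
t=1: arr=0 -> substrate=0 bound=0 product=0
t=2: arr=0 -> substrate=0 bound=0 product=0
t=3: arr=3 -> substrate=1 bound=2 product=0
t=4: arr=2 -> substrate=3 bound=2 product=0
t=5: arr=0 -> substrate=3 bound=2 product=0
t=6: arr=0 -> substrate=1 bound=2 product=2
t=7: arr=0 -> substrate=1 bound=2 product=2
t=8: arr=2 -> substrate=3 bound=2 product=2
t=9: arr=3 -> substrate=4 bound=2 product=4
t=10: arr=3 -> substrate=7 bound=2 product=4
t=11: arr=2 -> substrate=9 bound=2 product=4
t=12: arr=3 -> substrate=10 bound=2 product=6
t=13: arr=0 -> substrate=10 bound=2 product=6

Answer: 6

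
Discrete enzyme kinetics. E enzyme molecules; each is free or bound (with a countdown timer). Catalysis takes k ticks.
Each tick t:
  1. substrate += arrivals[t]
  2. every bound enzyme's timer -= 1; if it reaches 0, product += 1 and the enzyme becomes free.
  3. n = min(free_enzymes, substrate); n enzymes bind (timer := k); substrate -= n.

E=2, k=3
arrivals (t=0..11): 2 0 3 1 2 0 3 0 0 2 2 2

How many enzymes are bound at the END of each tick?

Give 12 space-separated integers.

t=0: arr=2 -> substrate=0 bound=2 product=0
t=1: arr=0 -> substrate=0 bound=2 product=0
t=2: arr=3 -> substrate=3 bound=2 product=0
t=3: arr=1 -> substrate=2 bound=2 product=2
t=4: arr=2 -> substrate=4 bound=2 product=2
t=5: arr=0 -> substrate=4 bound=2 product=2
t=6: arr=3 -> substrate=5 bound=2 product=4
t=7: arr=0 -> substrate=5 bound=2 product=4
t=8: arr=0 -> substrate=5 bound=2 product=4
t=9: arr=2 -> substrate=5 bound=2 product=6
t=10: arr=2 -> substrate=7 bound=2 product=6
t=11: arr=2 -> substrate=9 bound=2 product=6

Answer: 2 2 2 2 2 2 2 2 2 2 2 2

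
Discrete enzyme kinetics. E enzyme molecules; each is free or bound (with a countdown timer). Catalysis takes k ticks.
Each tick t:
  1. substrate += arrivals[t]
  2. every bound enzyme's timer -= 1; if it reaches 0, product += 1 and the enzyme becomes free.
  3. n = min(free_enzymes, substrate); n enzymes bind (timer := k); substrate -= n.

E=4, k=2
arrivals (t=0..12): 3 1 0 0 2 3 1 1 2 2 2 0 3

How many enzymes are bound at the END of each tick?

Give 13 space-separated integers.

Answer: 3 4 1 0 2 4 4 3 3 4 4 2 3

Derivation:
t=0: arr=3 -> substrate=0 bound=3 product=0
t=1: arr=1 -> substrate=0 bound=4 product=0
t=2: arr=0 -> substrate=0 bound=1 product=3
t=3: arr=0 -> substrate=0 bound=0 product=4
t=4: arr=2 -> substrate=0 bound=2 product=4
t=5: arr=3 -> substrate=1 bound=4 product=4
t=6: arr=1 -> substrate=0 bound=4 product=6
t=7: arr=1 -> substrate=0 bound=3 product=8
t=8: arr=2 -> substrate=0 bound=3 product=10
t=9: arr=2 -> substrate=0 bound=4 product=11
t=10: arr=2 -> substrate=0 bound=4 product=13
t=11: arr=0 -> substrate=0 bound=2 product=15
t=12: arr=3 -> substrate=0 bound=3 product=17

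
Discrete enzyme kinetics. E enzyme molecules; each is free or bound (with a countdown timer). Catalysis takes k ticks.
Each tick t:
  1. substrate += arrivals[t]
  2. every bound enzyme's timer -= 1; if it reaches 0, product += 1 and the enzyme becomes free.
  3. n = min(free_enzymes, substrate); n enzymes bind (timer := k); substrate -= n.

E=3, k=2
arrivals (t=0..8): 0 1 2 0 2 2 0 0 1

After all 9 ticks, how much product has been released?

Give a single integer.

t=0: arr=0 -> substrate=0 bound=0 product=0
t=1: arr=1 -> substrate=0 bound=1 product=0
t=2: arr=2 -> substrate=0 bound=3 product=0
t=3: arr=0 -> substrate=0 bound=2 product=1
t=4: arr=2 -> substrate=0 bound=2 product=3
t=5: arr=2 -> substrate=1 bound=3 product=3
t=6: arr=0 -> substrate=0 bound=2 product=5
t=7: arr=0 -> substrate=0 bound=1 product=6
t=8: arr=1 -> substrate=0 bound=1 product=7

Answer: 7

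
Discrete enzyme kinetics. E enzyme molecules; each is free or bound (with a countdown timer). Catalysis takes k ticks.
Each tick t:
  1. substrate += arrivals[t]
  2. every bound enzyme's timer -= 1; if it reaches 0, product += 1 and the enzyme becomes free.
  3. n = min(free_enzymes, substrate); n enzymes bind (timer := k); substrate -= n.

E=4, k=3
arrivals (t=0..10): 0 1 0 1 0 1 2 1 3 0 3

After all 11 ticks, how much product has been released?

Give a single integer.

Answer: 6

Derivation:
t=0: arr=0 -> substrate=0 bound=0 product=0
t=1: arr=1 -> substrate=0 bound=1 product=0
t=2: arr=0 -> substrate=0 bound=1 product=0
t=3: arr=1 -> substrate=0 bound=2 product=0
t=4: arr=0 -> substrate=0 bound=1 product=1
t=5: arr=1 -> substrate=0 bound=2 product=1
t=6: arr=2 -> substrate=0 bound=3 product=2
t=7: arr=1 -> substrate=0 bound=4 product=2
t=8: arr=3 -> substrate=2 bound=4 product=3
t=9: arr=0 -> substrate=0 bound=4 product=5
t=10: arr=3 -> substrate=2 bound=4 product=6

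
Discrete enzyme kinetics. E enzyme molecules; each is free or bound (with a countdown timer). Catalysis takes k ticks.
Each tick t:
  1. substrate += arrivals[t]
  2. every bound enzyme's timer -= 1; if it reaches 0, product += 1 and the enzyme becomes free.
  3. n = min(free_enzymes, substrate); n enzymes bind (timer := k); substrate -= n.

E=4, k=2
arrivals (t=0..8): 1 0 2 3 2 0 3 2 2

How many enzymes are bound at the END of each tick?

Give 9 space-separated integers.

Answer: 1 1 2 4 4 3 4 4 4

Derivation:
t=0: arr=1 -> substrate=0 bound=1 product=0
t=1: arr=0 -> substrate=0 bound=1 product=0
t=2: arr=2 -> substrate=0 bound=2 product=1
t=3: arr=3 -> substrate=1 bound=4 product=1
t=4: arr=2 -> substrate=1 bound=4 product=3
t=5: arr=0 -> substrate=0 bound=3 product=5
t=6: arr=3 -> substrate=0 bound=4 product=7
t=7: arr=2 -> substrate=1 bound=4 product=8
t=8: arr=2 -> substrate=0 bound=4 product=11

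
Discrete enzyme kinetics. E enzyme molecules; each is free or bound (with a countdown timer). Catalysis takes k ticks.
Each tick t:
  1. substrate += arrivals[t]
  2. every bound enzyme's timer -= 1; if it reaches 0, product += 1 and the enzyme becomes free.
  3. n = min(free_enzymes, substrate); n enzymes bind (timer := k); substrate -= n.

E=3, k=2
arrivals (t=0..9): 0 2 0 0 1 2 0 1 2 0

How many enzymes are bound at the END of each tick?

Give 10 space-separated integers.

Answer: 0 2 2 0 1 3 2 1 3 2

Derivation:
t=0: arr=0 -> substrate=0 bound=0 product=0
t=1: arr=2 -> substrate=0 bound=2 product=0
t=2: arr=0 -> substrate=0 bound=2 product=0
t=3: arr=0 -> substrate=0 bound=0 product=2
t=4: arr=1 -> substrate=0 bound=1 product=2
t=5: arr=2 -> substrate=0 bound=3 product=2
t=6: arr=0 -> substrate=0 bound=2 product=3
t=7: arr=1 -> substrate=0 bound=1 product=5
t=8: arr=2 -> substrate=0 bound=3 product=5
t=9: arr=0 -> substrate=0 bound=2 product=6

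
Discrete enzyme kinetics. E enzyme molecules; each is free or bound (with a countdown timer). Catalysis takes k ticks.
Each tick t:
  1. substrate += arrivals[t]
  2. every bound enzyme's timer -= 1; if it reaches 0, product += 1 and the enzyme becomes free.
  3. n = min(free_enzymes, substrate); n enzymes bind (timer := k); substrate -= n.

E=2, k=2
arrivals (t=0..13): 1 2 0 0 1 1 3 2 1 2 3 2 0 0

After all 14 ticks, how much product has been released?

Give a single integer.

Answer: 11

Derivation:
t=0: arr=1 -> substrate=0 bound=1 product=0
t=1: arr=2 -> substrate=1 bound=2 product=0
t=2: arr=0 -> substrate=0 bound=2 product=1
t=3: arr=0 -> substrate=0 bound=1 product=2
t=4: arr=1 -> substrate=0 bound=1 product=3
t=5: arr=1 -> substrate=0 bound=2 product=3
t=6: arr=3 -> substrate=2 bound=2 product=4
t=7: arr=2 -> substrate=3 bound=2 product=5
t=8: arr=1 -> substrate=3 bound=2 product=6
t=9: arr=2 -> substrate=4 bound=2 product=7
t=10: arr=3 -> substrate=6 bound=2 product=8
t=11: arr=2 -> substrate=7 bound=2 product=9
t=12: arr=0 -> substrate=6 bound=2 product=10
t=13: arr=0 -> substrate=5 bound=2 product=11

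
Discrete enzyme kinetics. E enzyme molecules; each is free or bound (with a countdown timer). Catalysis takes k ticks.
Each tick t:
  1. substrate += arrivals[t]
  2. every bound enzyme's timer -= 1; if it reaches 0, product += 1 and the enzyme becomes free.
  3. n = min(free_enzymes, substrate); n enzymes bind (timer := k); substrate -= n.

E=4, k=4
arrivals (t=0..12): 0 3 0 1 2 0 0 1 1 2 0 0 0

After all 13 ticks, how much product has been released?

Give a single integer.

t=0: arr=0 -> substrate=0 bound=0 product=0
t=1: arr=3 -> substrate=0 bound=3 product=0
t=2: arr=0 -> substrate=0 bound=3 product=0
t=3: arr=1 -> substrate=0 bound=4 product=0
t=4: arr=2 -> substrate=2 bound=4 product=0
t=5: arr=0 -> substrate=0 bound=3 product=3
t=6: arr=0 -> substrate=0 bound=3 product=3
t=7: arr=1 -> substrate=0 bound=3 product=4
t=8: arr=1 -> substrate=0 bound=4 product=4
t=9: arr=2 -> substrate=0 bound=4 product=6
t=10: arr=0 -> substrate=0 bound=4 product=6
t=11: arr=0 -> substrate=0 bound=3 product=7
t=12: arr=0 -> substrate=0 bound=2 product=8

Answer: 8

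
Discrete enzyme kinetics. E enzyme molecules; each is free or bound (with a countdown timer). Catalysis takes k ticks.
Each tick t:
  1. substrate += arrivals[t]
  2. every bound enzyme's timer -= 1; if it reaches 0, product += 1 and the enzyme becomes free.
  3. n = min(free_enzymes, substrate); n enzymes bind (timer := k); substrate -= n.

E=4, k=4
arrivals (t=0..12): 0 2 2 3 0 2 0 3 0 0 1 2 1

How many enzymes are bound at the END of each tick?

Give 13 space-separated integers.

Answer: 0 2 4 4 4 4 4 4 4 4 4 4 4

Derivation:
t=0: arr=0 -> substrate=0 bound=0 product=0
t=1: arr=2 -> substrate=0 bound=2 product=0
t=2: arr=2 -> substrate=0 bound=4 product=0
t=3: arr=3 -> substrate=3 bound=4 product=0
t=4: arr=0 -> substrate=3 bound=4 product=0
t=5: arr=2 -> substrate=3 bound=4 product=2
t=6: arr=0 -> substrate=1 bound=4 product=4
t=7: arr=3 -> substrate=4 bound=4 product=4
t=8: arr=0 -> substrate=4 bound=4 product=4
t=9: arr=0 -> substrate=2 bound=4 product=6
t=10: arr=1 -> substrate=1 bound=4 product=8
t=11: arr=2 -> substrate=3 bound=4 product=8
t=12: arr=1 -> substrate=4 bound=4 product=8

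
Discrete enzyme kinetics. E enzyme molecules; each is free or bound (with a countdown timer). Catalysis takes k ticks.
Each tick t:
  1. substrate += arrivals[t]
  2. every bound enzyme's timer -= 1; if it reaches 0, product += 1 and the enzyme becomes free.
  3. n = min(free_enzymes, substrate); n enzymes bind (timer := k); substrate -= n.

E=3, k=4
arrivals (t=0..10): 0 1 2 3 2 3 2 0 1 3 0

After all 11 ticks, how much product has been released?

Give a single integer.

Answer: 6

Derivation:
t=0: arr=0 -> substrate=0 bound=0 product=0
t=1: arr=1 -> substrate=0 bound=1 product=0
t=2: arr=2 -> substrate=0 bound=3 product=0
t=3: arr=3 -> substrate=3 bound=3 product=0
t=4: arr=2 -> substrate=5 bound=3 product=0
t=5: arr=3 -> substrate=7 bound=3 product=1
t=6: arr=2 -> substrate=7 bound=3 product=3
t=7: arr=0 -> substrate=7 bound=3 product=3
t=8: arr=1 -> substrate=8 bound=3 product=3
t=9: arr=3 -> substrate=10 bound=3 product=4
t=10: arr=0 -> substrate=8 bound=3 product=6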